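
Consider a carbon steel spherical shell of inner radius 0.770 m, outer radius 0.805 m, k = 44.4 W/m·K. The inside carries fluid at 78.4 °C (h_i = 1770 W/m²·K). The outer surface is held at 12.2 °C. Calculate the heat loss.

Treat each layer as a resistance in series:
  R_conv,in = 1/(4πr²h) = 1/(4π·0.770²·1770) = 7.583×10^-5 K/W
  R_carbon steel = (1/0.770 − 1/0.805)/(4πk) = 0.05647/(4π·44.4) = 1.012×10^-4 K/W
ΣR = 7.583×10^-5 + 1.012×10^-4 = 1.770×10^-4 K/W
Q = ΔT/ΣR = (78.4 °C − 12.2 °C)/1.770×10^-4 = 3.74×10^5 W

Q = 374 kW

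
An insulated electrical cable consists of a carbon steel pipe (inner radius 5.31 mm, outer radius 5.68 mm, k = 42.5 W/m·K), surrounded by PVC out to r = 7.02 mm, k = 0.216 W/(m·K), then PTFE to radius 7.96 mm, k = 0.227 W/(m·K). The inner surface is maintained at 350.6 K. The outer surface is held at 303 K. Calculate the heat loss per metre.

Treat each layer as a resistance in series:
  R'_carbon steel = ln(0.00568/0.00531)/(2πk) = 0.06736/(2π·42.5) = 2.522×10^-4 m·K/W
  R'_PVC = ln(0.00702/0.00568)/(2πk) = 0.2118/(2π·0.216) = 0.1561 m·K/W
  R'_PTFE = ln(0.00796/0.00702)/(2πk) = 0.1257/(2π·0.227) = 0.08811 m·K/W
ΣR = 2.522×10^-4 + 0.1561 + 0.08811 = 0.2445 m·K/W
Q' = ΔT/ΣR = (350.6 K − 303 K)/0.2445 = 195 W/m

Q' = 195 W/m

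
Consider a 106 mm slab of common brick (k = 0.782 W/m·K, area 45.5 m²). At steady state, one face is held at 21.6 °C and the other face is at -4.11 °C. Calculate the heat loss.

Q = kA·ΔT/L = 0.782 × 45.5 × |21.6 °C − -4.11 °C| / 0.106 = 8630 W

Q = 8.63 kW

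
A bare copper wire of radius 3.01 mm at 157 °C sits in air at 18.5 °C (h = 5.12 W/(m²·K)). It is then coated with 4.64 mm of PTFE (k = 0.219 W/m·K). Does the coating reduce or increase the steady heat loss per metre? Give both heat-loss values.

increases: 13.4 → 29.2 W/m

Critical radius for a cylinder: r_cr = k/h = 0.0428 m = 4.28 cm.
Outer radius after coating: r₂ = 0.00301 + 0.00464 = 0.00765 m.
Since r₁ < r_cr and r₂ ≤ r_cr, the coating moves toward the maximum at r_cr — heat loss rises.
Bare: R = 1/(2πr₁h) = 10.33 m·K/W; Q = 138.5/10.33 = 13.4 W/m.
Coated: R = R_cond + R_conv = 4.741 m·K/W; Q = 138.5/4.741 = 29.2 W/m.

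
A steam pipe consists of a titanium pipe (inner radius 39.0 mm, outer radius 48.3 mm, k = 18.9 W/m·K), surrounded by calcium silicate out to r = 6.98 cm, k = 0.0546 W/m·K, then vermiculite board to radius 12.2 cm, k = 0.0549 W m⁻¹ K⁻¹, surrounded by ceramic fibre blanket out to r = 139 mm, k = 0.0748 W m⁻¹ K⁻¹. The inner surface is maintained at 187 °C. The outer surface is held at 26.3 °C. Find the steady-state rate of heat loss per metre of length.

Q' = 54.1 W/m

Series thermal resistances, inner to outer:
  R'_titanium = ln(0.0483/0.0390)/(2πk) = 0.2139/(2π·18.9) = 0.001801 m·K/W
  R'_calcium silicate = ln(0.0698/0.0483)/(2πk) = 0.3682/(2π·0.0546) = 1.073 m·K/W
  R'_vermiculite board = ln(0.122/0.0698)/(2πk) = 0.5584/(2π·0.0549) = 1.619 m·K/W
  R'_ceramic fibre blanket = ln(0.139/0.122)/(2πk) = 0.1305/(2π·0.0748) = 0.2776 m·K/W
ΣR = 0.001801 + 1.073 + 1.619 + 0.2776 = 2.971 m·K/W
Q' = ΔT/ΣR = (187 °C − 26.3 °C)/2.971 = 54.1 W/m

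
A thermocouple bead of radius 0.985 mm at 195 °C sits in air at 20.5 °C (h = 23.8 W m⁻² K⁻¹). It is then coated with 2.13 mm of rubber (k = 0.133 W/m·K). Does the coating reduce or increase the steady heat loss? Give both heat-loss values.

Critical radius for a sphere: r_cr = 2k/h = 0.0112 m = 1.12 cm.
Outer radius after coating: r₂ = 9.85×10^-4 + 0.00213 = 0.003115 m.
Since r₁ < r_cr and r₂ ≤ r_cr, the coating moves toward the maximum at r_cr — heat loss rises.
Bare: R = 1/(4πr₁²h) = 3446 K/W; Q = 174.5/3446 = 0.0506 W.
Coated: R = R_cond + R_conv = 759.9 K/W; Q = 174.5/759.9 = 0.230 W.

increases: 0.0506 → 0.230 W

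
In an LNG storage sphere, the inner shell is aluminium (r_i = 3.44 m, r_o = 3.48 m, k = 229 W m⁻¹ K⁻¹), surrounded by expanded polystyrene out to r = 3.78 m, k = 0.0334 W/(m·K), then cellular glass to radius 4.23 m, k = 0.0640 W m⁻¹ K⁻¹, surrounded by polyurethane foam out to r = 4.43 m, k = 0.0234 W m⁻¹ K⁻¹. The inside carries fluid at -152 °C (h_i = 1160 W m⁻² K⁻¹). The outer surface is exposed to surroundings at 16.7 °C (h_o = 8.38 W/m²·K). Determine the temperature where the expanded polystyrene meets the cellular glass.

T = -79.3 °C

Resistance network (inner→outer):
  R_conv,in = 1/(4πr²h) = 1/(4π·3.44²·1160) = 5.797×10^-6 K/W
  R_aluminium = (1/3.44 − 1/3.48)/(4πk) = 0.003341/(4π·229) = 1.161×10^-6 K/W
  R_expanded polystyrene = (1/3.48 − 1/3.78)/(4πk) = 0.02281/(4π·0.0334) = 0.05434 K/W
  R_cellular glass = (1/3.78 − 1/4.23)/(4πk) = 0.02814/(4π·0.0640) = 0.03499 K/W
  R_polyurethane foam = (1/4.23 − 1/4.43)/(4πk) = 0.01067/(4π·0.0234) = 0.03630 K/W
  R_conv,out = 1/(4πr²h) = 1/(4π·4.43²·8.38) = 4.839×10^-4 K/W
ΣR = 5.797×10^-6 + 1.161×10^-6 + 0.05434 + 0.03499 + 0.03630 + 4.839×10^-4 = 0.1261 K/W
Q = ΔT/ΣR = (-152 °C − 16.7 °C)/0.1261 = -1338 W
From the inner boundary to the expanded polystyrene/cellular glass interface, ΣR_partial = 0.05435 K/W.
T_interface = T_in − Q·ΣR_partial = -152 °C − (-1338)(0.05435) = -79.3 °C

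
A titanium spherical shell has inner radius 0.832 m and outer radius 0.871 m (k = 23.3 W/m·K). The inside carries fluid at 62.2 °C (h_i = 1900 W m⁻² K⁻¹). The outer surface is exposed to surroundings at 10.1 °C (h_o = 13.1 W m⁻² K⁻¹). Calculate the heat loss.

Resistance network (inner→outer):
  R_conv,in = 1/(4πr²h) = 1/(4π·0.832²·1900) = 6.050×10^-5 K/W
  R_titanium = (1/0.832 − 1/0.871)/(4πk) = 0.05382/(4π·23.3) = 1.838×10^-4 K/W
  R_conv,out = 1/(4πr²h) = 1/(4π·0.871²·13.1) = 0.008007 K/W
ΣR = 6.050×10^-5 + 1.838×10^-4 + 0.008007 = 0.008251 K/W
Q = ΔT/ΣR = (62.2 °C − 10.1 °C)/0.008251 = 6310 W

Q = 6310 W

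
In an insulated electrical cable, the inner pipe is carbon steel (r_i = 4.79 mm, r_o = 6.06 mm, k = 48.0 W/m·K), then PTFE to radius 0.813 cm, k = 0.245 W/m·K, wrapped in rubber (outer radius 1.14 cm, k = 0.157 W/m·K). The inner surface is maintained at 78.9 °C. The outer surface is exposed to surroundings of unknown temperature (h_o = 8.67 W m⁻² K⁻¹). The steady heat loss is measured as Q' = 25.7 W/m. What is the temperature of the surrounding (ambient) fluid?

T_out = 23.8 °C

Sum the resistances:
  R'_carbon steel = ln(0.00606/0.00479)/(2πk) = 0.2352/(2π·48.0) = 7.798×10^-4 m·K/W
  R'_PTFE = ln(0.00813/0.00606)/(2πk) = 0.2939/(2π·0.245) = 0.1909 m·K/W
  R'_rubber = ln(0.0114/0.00813)/(2πk) = 0.3381/(2π·0.157) = 0.3427 m·K/W
  R'_conv,out = 1/(2πr h) = 1/(2π·0.0114·8.67) = 1.610 m·K/W
ΣR = 2.145 m·K/W
ΔT = Q'·ΣR = 25.7 × 2.145 = 55.13 K
Heat flows outward, so T_out = T_in − ΔT = 78.9 − 55.13 = 23.8 °C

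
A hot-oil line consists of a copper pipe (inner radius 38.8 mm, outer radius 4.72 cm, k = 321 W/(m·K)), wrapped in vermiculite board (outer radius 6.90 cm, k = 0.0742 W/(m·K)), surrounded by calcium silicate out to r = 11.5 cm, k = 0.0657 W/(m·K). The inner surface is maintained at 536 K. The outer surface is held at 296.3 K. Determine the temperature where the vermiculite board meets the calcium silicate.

T = 441 K

Treat each layer as a resistance in series:
  R'_copper = ln(0.0472/0.0388)/(2πk) = 0.1960/(2π·321) = 9.717×10^-5 m·K/W
  R'_vermiculite board = ln(0.0690/0.0472)/(2πk) = 0.3797/(2π·0.0742) = 0.8145 m·K/W
  R'_calcium silicate = ln(0.115/0.0690)/(2πk) = 0.5108/(2π·0.0657) = 1.237 m·K/W
ΣR = 9.717×10^-5 + 0.8145 + 1.237 = 2.052 m·K/W
Q' = ΔT/ΣR = (536 K − 296.3 K)/2.052 = 116.8 W/m
From the inner boundary to the vermiculite board/calcium silicate interface, ΣR_partial = 0.8146 m·K/W.
T_interface = T_in − Q'·ΣR_partial = 536 K − (116.8)(0.8146) = 441 K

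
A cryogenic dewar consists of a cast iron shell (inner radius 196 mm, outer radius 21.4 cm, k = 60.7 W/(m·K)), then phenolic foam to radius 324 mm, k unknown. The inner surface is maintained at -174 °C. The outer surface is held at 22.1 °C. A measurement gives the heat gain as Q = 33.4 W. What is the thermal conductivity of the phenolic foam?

k = 0.0215 W/m·K

ΣR = ΔT/Q = |-174 − 22.1|/33.4 = 5.871 K/W
Known resistances:
  R_cast iron = (1/0.196 − 1/0.214)/(4πk) = 0.4291/(4π·60.7) = 5.626×10^-4 K/W
R_phenolic foam = ΣR − ΣR_known = 5.871 − 5.626×10^-4 = 5.870 K/W
(1/r₁−1/r₂)/(4πk) = 5.870 ⇒ k = 1.586/(4π·5.870) = 0.0215 W/m·K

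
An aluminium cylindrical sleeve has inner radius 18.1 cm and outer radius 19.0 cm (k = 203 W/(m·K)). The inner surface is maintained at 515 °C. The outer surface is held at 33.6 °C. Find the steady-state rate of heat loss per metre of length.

Q' = 12700 kW/m

Q' = 2πk·ΔT/ln(r₂/r₁) = 2π × 203 × 481.4 / ln(0.190/0.181) = 1.27×10^7 W/m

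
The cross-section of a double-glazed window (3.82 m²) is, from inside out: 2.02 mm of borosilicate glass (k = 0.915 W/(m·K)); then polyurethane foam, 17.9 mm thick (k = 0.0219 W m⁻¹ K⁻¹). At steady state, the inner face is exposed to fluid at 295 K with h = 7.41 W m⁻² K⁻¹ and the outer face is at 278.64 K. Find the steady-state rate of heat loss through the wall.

Q = 65.5 W

Resistance network (inner→outer):
  R_conv,in = 1/(hA) = 1/(7.41·3.82) = 0.03533 K/W
  R_borosilicate glass = L/(kA) = 0.00202/(0.915·3.82) = 5.779×10^-4 K/W
  R_polyurethane foam = L/(kA) = 0.0179/(0.0219·3.82) = 0.2140 K/W
ΣR = 0.03533 + 5.779×10^-4 + 0.2140 = 0.2499 K/W
Q = ΔT/ΣR = (295 K − 278.64 K)/0.2499 = 65.5 W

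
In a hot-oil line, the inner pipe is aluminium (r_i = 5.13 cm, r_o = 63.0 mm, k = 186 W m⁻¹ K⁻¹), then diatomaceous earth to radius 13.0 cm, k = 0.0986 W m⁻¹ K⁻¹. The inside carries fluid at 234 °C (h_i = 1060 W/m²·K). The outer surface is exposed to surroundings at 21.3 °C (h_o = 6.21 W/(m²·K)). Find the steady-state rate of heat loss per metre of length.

Q' = 155 W/m

Treat each layer as a resistance in series:
  R'_conv,in = 1/(2πr h) = 1/(2π·0.0513·1060) = 0.002927 m·K/W
  R'_aluminium = ln(0.0630/0.0513)/(2πk) = 0.2054/(2π·186) = 1.758×10^-4 m·K/W
  R'_diatomaceous earth = ln(0.130/0.0630)/(2πk) = 0.7244/(2π·0.0986) = 1.169 m·K/W
  R'_conv,out = 1/(2πr h) = 1/(2π·0.130·6.21) = 0.1971 m·K/W
ΣR = 0.002927 + 1.758×10^-4 + 1.169 + 0.1971 = 1.369 m·K/W
Q' = ΔT/ΣR = (234 °C − 21.3 °C)/1.369 = 155 W/m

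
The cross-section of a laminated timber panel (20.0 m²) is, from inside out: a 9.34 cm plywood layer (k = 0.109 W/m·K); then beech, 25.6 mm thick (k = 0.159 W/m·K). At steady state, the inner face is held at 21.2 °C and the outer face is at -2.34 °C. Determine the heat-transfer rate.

Series thermal resistances, inner to outer:
  R_plywood = L/(kA) = 0.0934/(0.109·20.0) = 0.04284 K/W
  R_beech = L/(kA) = 0.0256/(0.159·20.0) = 0.008050 K/W
ΣR = 0.04284 + 0.008050 = 0.05089 K/W
Q = ΔT/ΣR = (21.2 °C − -2.34 °C)/0.05089 = 463 W

Q = 463 W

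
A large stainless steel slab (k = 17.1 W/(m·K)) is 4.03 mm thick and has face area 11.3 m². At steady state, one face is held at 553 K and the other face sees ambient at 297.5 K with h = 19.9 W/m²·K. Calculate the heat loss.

Q = 57.2 kW

Treat each layer as a resistance in series:
  R_stainless steel = L/(kA) = 0.00403/(17.1·11.3) = 2.086×10^-5 K/W
  R_conv,out = 1/(hA) = 1/(19.9·11.3) = 0.004447 K/W
ΣR = 2.086×10^-5 + 0.004447 = 0.004468 K/W
Q = ΔT/ΣR = (553 K − 297.5 K)/0.004468 = 57200 W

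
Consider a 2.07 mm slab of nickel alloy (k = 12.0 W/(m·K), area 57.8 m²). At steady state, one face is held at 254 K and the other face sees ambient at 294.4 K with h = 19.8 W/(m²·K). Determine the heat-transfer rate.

Q = 46100 W

Series thermal resistances, inner to outer:
  R_nickel alloy = L/(kA) = 0.00207/(12.0·57.8) = 2.984×10^-6 K/W
  R_conv,out = 1/(hA) = 1/(19.8·57.8) = 8.738×10^-4 K/W
ΣR = 2.984×10^-6 + 8.738×10^-4 = 8.768×10^-4 K/W
Q = ΔT/ΣR = (254 K − 294.4 K)/8.768×10^-4 = -46100 W
(Negative Q ⇒ heat flows inward; heat gain = 46100 W.)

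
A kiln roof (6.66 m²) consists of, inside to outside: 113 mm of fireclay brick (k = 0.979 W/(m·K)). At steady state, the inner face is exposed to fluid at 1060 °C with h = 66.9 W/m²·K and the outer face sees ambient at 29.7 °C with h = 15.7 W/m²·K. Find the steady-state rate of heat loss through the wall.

Q = 35400 W

Resistance network (inner→outer):
  R_conv,in = 1/(hA) = 1/(66.9·6.66) = 0.002244 K/W
  R_fireclay brick = L/(kA) = 0.113/(0.979·6.66) = 0.01733 K/W
  R_conv,out = 1/(hA) = 1/(15.7·6.66) = 0.009564 K/W
ΣR = 0.002244 + 0.01733 + 0.009564 = 0.02914 K/W
Q = ΔT/ΣR = (1060 °C − 29.7 °C)/0.02914 = 35400 W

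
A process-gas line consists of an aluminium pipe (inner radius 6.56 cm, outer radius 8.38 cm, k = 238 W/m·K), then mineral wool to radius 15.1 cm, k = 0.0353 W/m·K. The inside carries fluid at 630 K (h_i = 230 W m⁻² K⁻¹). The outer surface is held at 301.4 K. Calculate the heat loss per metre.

Treat each layer as a resistance in series:
  R'_conv,in = 1/(2πr h) = 1/(2π·0.0656·230) = 0.01055 m·K/W
  R'_aluminium = ln(0.0838/0.0656)/(2πk) = 0.2449/(2π·238) = 1.637×10^-4 m·K/W
  R'_mineral wool = ln(0.151/0.0838)/(2πk) = 0.5888/(2π·0.0353) = 2.655 m·K/W
ΣR = 0.01055 + 1.637×10^-4 + 2.655 = 2.666 m·K/W
Q' = ΔT/ΣR = (630 K − 301.4 K)/2.666 = 123 W/m

Q' = 123 W/m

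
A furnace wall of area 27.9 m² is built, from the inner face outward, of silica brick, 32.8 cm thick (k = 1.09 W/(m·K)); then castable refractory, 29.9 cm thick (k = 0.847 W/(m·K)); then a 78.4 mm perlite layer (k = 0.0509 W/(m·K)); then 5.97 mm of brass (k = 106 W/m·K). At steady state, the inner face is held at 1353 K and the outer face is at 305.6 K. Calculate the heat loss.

Q = 13.3 kW

Treat each layer as a resistance in series:
  R_silica brick = L/(kA) = 0.328/(1.09·27.9) = 0.01079 K/W
  R_castable refractory = L/(kA) = 0.299/(0.847·27.9) = 0.01265 K/W
  R_perlite = L/(kA) = 0.0784/(0.0509·27.9) = 0.05521 K/W
  R_brass = L/(kA) = 0.00597/(106·27.9) = 2.019×10^-6 K/W
ΣR = 0.01079 + 0.01265 + 0.05521 + 2.019×10^-6 = 0.07865 K/W
Q = ΔT/ΣR = (1353 K − 305.6 K)/0.07865 = 13300 W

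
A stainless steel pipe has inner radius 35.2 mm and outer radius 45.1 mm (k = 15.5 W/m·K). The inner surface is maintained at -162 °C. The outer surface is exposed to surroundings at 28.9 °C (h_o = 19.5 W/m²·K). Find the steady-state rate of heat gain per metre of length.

Resistance network (inner→outer):
  R'_stainless steel = ln(0.0451/0.0352)/(2πk) = 0.2478/(2π·15.5) = 0.002545 m·K/W
  R'_conv,out = 1/(2πr h) = 1/(2π·0.0451·19.5) = 0.1810 m·K/W
ΣR = 0.002545 + 0.1810 = 0.1835 m·K/W
Q' = ΔT/ΣR = (-162 °C − 28.9 °C)/0.1835 = -1040 W/m
(Negative Q' ⇒ heat flows inward; heat gain = 1040 W/m.)

Q' = 1040 W/m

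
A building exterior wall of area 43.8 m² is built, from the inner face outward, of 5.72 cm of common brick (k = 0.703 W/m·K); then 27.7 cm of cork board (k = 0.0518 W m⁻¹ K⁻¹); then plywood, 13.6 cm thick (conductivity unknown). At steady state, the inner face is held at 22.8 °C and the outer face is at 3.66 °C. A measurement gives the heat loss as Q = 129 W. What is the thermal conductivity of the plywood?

ΣR = ΔT/Q = |22.8 − 3.66|/129 = 0.1484 K/W
Known resistances:
  R_common brick = L/(kA) = 0.0572/(0.703·43.8) = 0.001858 K/W
  R_cork board = L/(kA) = 0.277/(0.0518·43.8) = 0.1221 K/W
R_plywood = ΣR − ΣR_known = 0.1484 − 0.1240 = 0.02440 K/W
L/(kA) = 0.02440 ⇒ k = 0.136/(0.02440·43.8) = 0.127 W/m·K

k = 0.127 W/m·K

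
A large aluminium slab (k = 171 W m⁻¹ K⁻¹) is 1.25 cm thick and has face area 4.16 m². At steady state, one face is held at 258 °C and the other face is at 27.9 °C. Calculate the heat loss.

Q = 1.31×10^7 W

Q = kA·ΔT/L = 171 × 4.16 × |258 °C − 27.9 °C| / 0.0125 = 1.31×10^7 W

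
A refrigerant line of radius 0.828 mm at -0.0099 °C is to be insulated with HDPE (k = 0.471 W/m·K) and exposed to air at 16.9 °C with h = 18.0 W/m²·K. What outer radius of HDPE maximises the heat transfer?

r_cr = 2.62 cm

For a cylinder, r_cr = k_ins/h = 0.471/18.0 = 0.0262 m = 2.62 cm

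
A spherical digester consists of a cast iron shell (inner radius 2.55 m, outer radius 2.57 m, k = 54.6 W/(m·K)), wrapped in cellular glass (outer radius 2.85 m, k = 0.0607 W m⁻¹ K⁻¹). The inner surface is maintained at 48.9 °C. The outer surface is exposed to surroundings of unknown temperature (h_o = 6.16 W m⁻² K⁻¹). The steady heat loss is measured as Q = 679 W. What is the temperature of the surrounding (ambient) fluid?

T_out = 13.8 °C

Sum the resistances:
  R_cast iron = (1/2.55 − 1/2.57)/(4πk) = 0.003052/(4π·54.6) = 4.448×10^-6 K/W
  R_cellular glass = (1/2.57 − 1/2.85)/(4πk) = 0.03823/(4π·0.0607) = 0.05012 K/W
  R_conv,out = 1/(4πr²h) = 1/(4π·2.85²·6.16) = 0.001590 K/W
ΣR = 0.05171 K/W
ΔT = Q·ΣR = 679 × 0.05171 = 35.11 K
Heat flows outward, so T_out = T_in − ΔT = 48.9 − 35.11 = 13.8 °C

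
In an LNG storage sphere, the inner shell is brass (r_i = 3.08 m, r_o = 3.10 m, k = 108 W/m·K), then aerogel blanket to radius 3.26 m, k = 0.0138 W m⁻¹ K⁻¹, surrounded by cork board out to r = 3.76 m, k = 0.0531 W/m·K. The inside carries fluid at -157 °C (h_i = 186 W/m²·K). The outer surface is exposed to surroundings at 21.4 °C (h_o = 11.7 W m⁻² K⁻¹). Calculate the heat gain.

Q = 1170 W

Treat each layer as a resistance in series:
  R_conv,in = 1/(4πr²h) = 1/(4π·3.08²·186) = 4.510×10^-5 K/W
  R_brass = (1/3.08 − 1/3.10)/(4πk) = 0.002095/(4π·108) = 1.543×10^-6 K/W
  R_aerogel blanket = (1/3.10 − 1/3.26)/(4πk) = 0.01583/(4π·0.0138) = 0.09130 K/W
  R_cork board = (1/3.26 − 1/3.76)/(4πk) = 0.04079/(4π·0.0531) = 0.06113 K/W
  R_conv,out = 1/(4πr²h) = 1/(4π·3.76²·11.7) = 4.811×10^-4 K/W
ΣR = 4.510×10^-5 + 1.543×10^-6 + 0.09130 + 0.06113 + 4.811×10^-4 = 0.1530 K/W
Q = ΔT/ΣR = (-157 °C − 21.4 °C)/0.1530 = -1170 W
(Negative Q ⇒ heat flows inward; heat gain = 1170 W.)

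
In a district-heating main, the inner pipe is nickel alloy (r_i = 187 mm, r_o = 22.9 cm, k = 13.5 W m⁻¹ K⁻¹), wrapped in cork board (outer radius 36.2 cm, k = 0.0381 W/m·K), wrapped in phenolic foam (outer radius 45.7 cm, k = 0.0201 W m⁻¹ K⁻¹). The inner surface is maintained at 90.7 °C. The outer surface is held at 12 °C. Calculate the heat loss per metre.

Resistance network (inner→outer):
  R'_nickel alloy = ln(0.229/0.187)/(2πk) = 0.2026/(2π·13.5) = 0.002389 m·K/W
  R'_cork board = ln(0.362/0.229)/(2πk) = 0.4579/(2π·0.0381) = 1.913 m·K/W
  R'_phenolic foam = ln(0.457/0.362)/(2πk) = 0.2330/(2π·0.0201) = 1.845 m·K/W
ΣR = 0.002389 + 1.913 + 1.845 = 3.760 m·K/W
Q' = ΔT/ΣR = (90.7 °C − 12 °C)/3.760 = 20.9 W/m

Q' = 20.9 W/m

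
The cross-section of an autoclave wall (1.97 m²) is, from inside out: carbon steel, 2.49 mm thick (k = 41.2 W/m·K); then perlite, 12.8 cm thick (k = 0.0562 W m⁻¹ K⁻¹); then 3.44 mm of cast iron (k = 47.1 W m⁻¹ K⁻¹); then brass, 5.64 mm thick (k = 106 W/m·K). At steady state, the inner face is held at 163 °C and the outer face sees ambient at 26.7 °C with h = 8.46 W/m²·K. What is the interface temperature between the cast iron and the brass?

T = 33.4 °C

Series thermal resistances, inner to outer:
  R_carbon steel = L/(kA) = 0.00249/(41.2·1.97) = 3.068×10^-5 K/W
  R_perlite = L/(kA) = 0.128/(0.0562·1.97) = 1.156 K/W
  R_cast iron = L/(kA) = 0.00344/(47.1·1.97) = 3.707×10^-5 K/W
  R_brass = L/(kA) = 0.00564/(106·1.97) = 2.701×10^-5 K/W
  R_conv,out = 1/(hA) = 1/(8.46·1.97) = 0.06000 K/W
ΣR = 3.068×10^-5 + 1.156 + 3.707×10^-5 + 2.701×10^-5 + 0.06000 = 1.216 K/W
Q = ΔT/ΣR = (163 °C − 26.7 °C)/1.216 = 112.1 W
From the inner boundary to the cast iron/brass interface, ΣR_partial = 1.156 K/W.
T_interface = T_in − Q·ΣR_partial = 163 °C − (112.1)(1.156) = 33.4 °C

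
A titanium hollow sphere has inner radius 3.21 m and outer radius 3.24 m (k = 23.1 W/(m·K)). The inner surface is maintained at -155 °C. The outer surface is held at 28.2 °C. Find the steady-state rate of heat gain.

Q = 4πk·ΔT/(1/r₁ − 1/r₂) = 4π × 23.1 × 183.2 / (1/3.21 − 1/3.24) = 1.84×10^7 W

Q = 18400 kW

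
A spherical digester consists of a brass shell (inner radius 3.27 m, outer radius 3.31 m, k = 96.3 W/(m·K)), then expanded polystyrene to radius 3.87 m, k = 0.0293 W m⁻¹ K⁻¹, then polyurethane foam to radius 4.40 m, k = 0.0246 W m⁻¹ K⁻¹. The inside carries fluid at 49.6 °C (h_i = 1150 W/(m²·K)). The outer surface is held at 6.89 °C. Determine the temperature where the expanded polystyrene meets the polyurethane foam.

T = 26.5 °C

Treat each layer as a resistance in series:
  R_conv,in = 1/(4πr²h) = 1/(4π·3.27²·1150) = 6.471×10^-6 K/W
  R_brass = (1/3.27 − 1/3.31)/(4πk) = 0.003696/(4π·96.3) = 3.054×10^-6 K/W
  R_expanded polystyrene = (1/3.31 − 1/3.87)/(4πk) = 0.04372/(4π·0.0293) = 0.1187 K/W
  R_polyurethane foam = (1/3.87 − 1/4.40)/(4πk) = 0.03113/(4π·0.0246) = 0.1007 K/W
ΣR = 6.471×10^-6 + 3.054×10^-6 + 0.1187 + 0.1007 = 0.2194 K/W
Q = ΔT/ΣR = (49.6 °C − 6.89 °C)/0.2194 = 194.7 W
From the inner boundary to the expanded polystyrene/polyurethane foam interface, ΣR_partial = 0.1187 K/W.
T_interface = T_in − Q·ΣR_partial = 49.6 °C − (194.7)(0.1187) = 26.5 °C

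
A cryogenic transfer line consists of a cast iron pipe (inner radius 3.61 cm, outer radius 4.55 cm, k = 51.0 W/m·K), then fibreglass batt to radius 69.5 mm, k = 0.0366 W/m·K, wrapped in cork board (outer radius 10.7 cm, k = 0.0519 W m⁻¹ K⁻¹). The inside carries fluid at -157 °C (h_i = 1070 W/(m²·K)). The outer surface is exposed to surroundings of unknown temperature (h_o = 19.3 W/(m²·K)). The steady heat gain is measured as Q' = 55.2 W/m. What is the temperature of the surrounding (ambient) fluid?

Series resistances:
  R'_conv,in = 1/(2πr h) = 1/(2π·0.0361·1070) = 0.004120 m·K/W
  R'_cast iron = ln(0.0455/0.0361)/(2πk) = 0.2314/(2π·51.0) = 7.222×10^-4 m·K/W
  R'_fibreglass batt = ln(0.0695/0.0455)/(2πk) = 0.4236/(2π·0.0366) = 1.842 m·K/W
  R'_cork board = ln(0.107/0.0695)/(2πk) = 0.4315/(2π·0.0519) = 1.323 m·K/W
  R'_conv,out = 1/(2πr h) = 1/(2π·0.107·19.3) = 0.07707 m·K/W
ΣR = 3.247 m·K/W
ΔT = Q'·ΣR = 55.2 × 3.247 = 179.2 K
Heat flows inward, so T_out = T_in + ΔT = -157 + 179.2 = 22.2 °C

T_out = 22.2 °C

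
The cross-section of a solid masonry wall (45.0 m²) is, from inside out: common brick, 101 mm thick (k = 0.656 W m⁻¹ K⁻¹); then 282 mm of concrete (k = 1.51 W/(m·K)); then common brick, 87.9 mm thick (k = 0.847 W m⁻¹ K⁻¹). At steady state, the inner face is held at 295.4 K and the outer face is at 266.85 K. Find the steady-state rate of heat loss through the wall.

Q = 2.89 kW

Series thermal resistances, inner to outer:
  R_common brick = L/(kA) = 0.101/(0.656·45.0) = 0.003421 K/W
  R_concrete = L/(kA) = 0.282/(1.51·45.0) = 0.004150 K/W
  R_common brick = L/(kA) = 0.0879/(0.847·45.0) = 0.002306 K/W
ΣR = 0.003421 + 0.004150 + 0.002306 = 0.009877 K/W
Q = ΔT/ΣR = (295.4 K − 266.85 K)/0.009877 = 2890 W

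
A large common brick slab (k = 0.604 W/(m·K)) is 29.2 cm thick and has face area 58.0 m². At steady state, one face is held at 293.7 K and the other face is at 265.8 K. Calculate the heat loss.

Q = kA·ΔT/L = 0.604 × 58.0 × |293.7 K − 265.8 K| / 0.292 = 3350 W

Q = 3.35 kW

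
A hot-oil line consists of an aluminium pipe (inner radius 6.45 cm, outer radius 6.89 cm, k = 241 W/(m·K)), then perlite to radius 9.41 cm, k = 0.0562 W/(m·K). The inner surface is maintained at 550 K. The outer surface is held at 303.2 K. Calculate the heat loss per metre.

Series thermal resistances, inner to outer:
  R'_aluminium = ln(0.0689/0.0645)/(2πk) = 0.06599/(2π·241) = 4.358×10^-5 m·K/W
  R'_perlite = ln(0.0941/0.0689)/(2πk) = 0.3117/(2π·0.0562) = 0.8827 m·K/W
ΣR = 4.358×10^-5 + 0.8827 = 0.8827 m·K/W
Q' = ΔT/ΣR = (550 K − 303.2 K)/0.8827 = 280 W/m

Q' = 280 W/m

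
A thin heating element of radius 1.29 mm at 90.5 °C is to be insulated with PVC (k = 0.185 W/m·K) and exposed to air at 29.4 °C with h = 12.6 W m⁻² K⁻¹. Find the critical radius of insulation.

For a cylinder, r_cr = k_ins/h = 0.185/12.6 = 0.0147 m = 1.47 cm

r_cr = 1.47 cm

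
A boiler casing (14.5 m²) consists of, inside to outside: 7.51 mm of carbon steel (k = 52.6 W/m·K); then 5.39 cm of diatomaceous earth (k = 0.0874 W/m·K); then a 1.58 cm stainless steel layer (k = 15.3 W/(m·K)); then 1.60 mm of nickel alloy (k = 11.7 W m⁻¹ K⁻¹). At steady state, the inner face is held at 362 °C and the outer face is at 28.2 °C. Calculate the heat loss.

Q = 7.83 kW

Series thermal resistances, inner to outer:
  R_carbon steel = L/(kA) = 0.00751/(52.6·14.5) = 9.847×10^-6 K/W
  R_diatomaceous earth = L/(kA) = 0.0539/(0.0874·14.5) = 0.04253 K/W
  R_stainless steel = L/(kA) = 0.0158/(15.3·14.5) = 7.122×10^-5 K/W
  R_nickel alloy = L/(kA) = 0.00160/(11.7·14.5) = 9.431×10^-6 K/W
ΣR = 9.847×10^-6 + 0.04253 + 7.122×10^-5 + 9.431×10^-6 = 0.04262 K/W
Q = ΔT/ΣR = (362 °C − 28.2 °C)/0.04262 = 7830 W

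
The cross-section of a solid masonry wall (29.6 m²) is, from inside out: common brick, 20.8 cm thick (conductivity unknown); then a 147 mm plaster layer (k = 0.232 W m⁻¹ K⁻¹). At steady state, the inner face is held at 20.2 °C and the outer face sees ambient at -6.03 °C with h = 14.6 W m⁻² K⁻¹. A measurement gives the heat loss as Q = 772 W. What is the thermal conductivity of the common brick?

ΣR = ΔT/Q = |20.2 − -6.03|/772 = 0.03398 K/W
Known resistances:
  R_plaster = L/(kA) = 0.147/(0.232·29.6) = 0.02141 K/W
  R_conv,out = 1/(hA) = 1/(14.6·29.6) = 0.002314 K/W
R_common brick = ΣR − ΣR_known = 0.03398 − 0.02372 = 0.01026 K/W
L/(kA) = 0.01026 ⇒ k = 0.208/(0.01026·29.6) = 0.685 W/m·K

k = 0.685 W/m·K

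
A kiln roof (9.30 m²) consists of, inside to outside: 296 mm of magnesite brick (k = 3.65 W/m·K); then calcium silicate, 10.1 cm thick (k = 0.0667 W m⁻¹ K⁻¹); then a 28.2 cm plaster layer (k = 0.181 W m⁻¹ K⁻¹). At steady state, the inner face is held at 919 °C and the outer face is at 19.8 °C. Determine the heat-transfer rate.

Treat each layer as a resistance in series:
  R_magnesite brick = L/(kA) = 0.296/(3.65·9.30) = 0.008720 K/W
  R_calcium silicate = L/(kA) = 0.101/(0.0667·9.30) = 0.1628 K/W
  R_plaster = L/(kA) = 0.282/(0.181·9.30) = 0.1675 K/W
ΣR = 0.008720 + 0.1628 + 0.1675 = 0.3390 K/W
Q = ΔT/ΣR = (919 °C − 19.8 °C)/0.3390 = 2650 W

Q = 2650 W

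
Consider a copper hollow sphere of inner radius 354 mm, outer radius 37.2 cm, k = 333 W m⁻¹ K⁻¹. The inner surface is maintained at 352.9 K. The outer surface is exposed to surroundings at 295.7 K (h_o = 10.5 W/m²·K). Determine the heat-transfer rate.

Treat each layer as a resistance in series:
  R_copper = (1/0.354 − 1/0.372)/(4πk) = 0.1367/(4π·333) = 3.266×10^-5 K/W
  R_conv,out = 1/(4πr²h) = 1/(4π·0.372²·10.5) = 0.05477 K/W
ΣR = 3.266×10^-5 + 0.05477 = 0.05480 K/W
Q = ΔT/ΣR = (352.9 K − 295.7 K)/0.05480 = 1040 W

Q = 1040 W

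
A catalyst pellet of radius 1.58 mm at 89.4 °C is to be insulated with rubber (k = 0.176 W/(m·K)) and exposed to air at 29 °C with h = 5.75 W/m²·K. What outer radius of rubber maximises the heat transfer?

For a sphere, r_cr = 2k_ins/h = 2·0.176/5.75 = 0.0612 m = 6.12 cm

r_cr = 6.12 cm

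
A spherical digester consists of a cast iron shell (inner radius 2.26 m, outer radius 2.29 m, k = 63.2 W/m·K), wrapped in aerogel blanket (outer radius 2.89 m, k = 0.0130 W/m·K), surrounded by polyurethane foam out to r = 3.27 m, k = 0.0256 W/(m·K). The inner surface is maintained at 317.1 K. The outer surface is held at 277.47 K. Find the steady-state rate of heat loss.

Treat each layer as a resistance in series:
  R_cast iron = (1/2.26 − 1/2.29)/(4πk) = 0.005797/(4π·63.2) = 7.299×10^-6 K/W
  R_aerogel blanket = (1/2.29 − 1/2.89)/(4πk) = 0.09066/(4π·0.0130) = 0.5550 K/W
  R_polyurethane foam = (1/2.89 − 1/3.27)/(4πk) = 0.04021/(4π·0.0256) = 0.1250 K/W
ΣR = 7.299×10^-6 + 0.5550 + 0.1250 = 0.6800 K/W
Q = ΔT/ΣR = (317.1 K − 277.47 K)/0.6800 = 58.3 W

Q = 58.3 W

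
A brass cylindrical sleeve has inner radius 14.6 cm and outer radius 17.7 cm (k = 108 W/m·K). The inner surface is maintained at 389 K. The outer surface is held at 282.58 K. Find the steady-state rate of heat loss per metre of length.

Q' = 375 kW/m

Q' = 2πk·ΔT/ln(r₂/r₁) = 2π × 108 × 106.42 / ln(0.177/0.146) = 3.75×10^5 W/m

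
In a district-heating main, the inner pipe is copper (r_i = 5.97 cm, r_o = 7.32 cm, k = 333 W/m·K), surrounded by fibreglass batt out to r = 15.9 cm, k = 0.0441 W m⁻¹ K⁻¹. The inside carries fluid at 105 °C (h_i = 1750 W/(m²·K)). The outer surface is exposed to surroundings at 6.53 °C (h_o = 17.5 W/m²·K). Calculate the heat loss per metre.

Q' = 34.5 W/m

Resistance network (inner→outer):
  R'_conv,in = 1/(2πr h) = 1/(2π·0.0597·1750) = 0.001523 m·K/W
  R'_copper = ln(0.0732/0.0597)/(2πk) = 0.2039/(2π·333) = 9.744×10^-5 m·K/W
  R'_fibreglass batt = ln(0.159/0.0732)/(2πk) = 0.7757/(2π·0.0441) = 2.799 m·K/W
  R'_conv,out = 1/(2πr h) = 1/(2π·0.159·17.5) = 0.05720 m·K/W
ΣR = 0.001523 + 9.744×10^-5 + 2.799 + 0.05720 = 2.858 m·K/W
Q' = ΔT/ΣR = (105 °C − 6.53 °C)/2.858 = 34.5 W/m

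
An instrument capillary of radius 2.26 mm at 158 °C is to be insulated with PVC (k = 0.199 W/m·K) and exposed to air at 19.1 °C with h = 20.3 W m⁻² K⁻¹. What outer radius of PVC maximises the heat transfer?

r_cr = 0.980 cm

For a cylinder, r_cr = k_ins/h = 0.199/20.3 = 0.00980 m = 0.980 cm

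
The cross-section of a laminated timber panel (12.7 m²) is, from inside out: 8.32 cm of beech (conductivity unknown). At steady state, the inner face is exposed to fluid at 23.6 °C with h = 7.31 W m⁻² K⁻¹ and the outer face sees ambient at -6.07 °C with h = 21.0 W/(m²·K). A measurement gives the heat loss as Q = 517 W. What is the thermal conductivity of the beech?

k = 0.153 W/m·K

ΣR = ΔT/Q = |23.6 − -6.07|/517 = 0.05739 K/W
Known resistances:
  R_conv,in = 1/(hA) = 1/(7.31·12.7) = 0.01077 K/W
  R_conv,out = 1/(hA) = 1/(21.0·12.7) = 0.003750 K/W
R_beech = ΣR − ΣR_known = 0.05739 − 0.01452 = 0.04287 K/W
L/(kA) = 0.04287 ⇒ k = 0.0832/(0.04287·12.7) = 0.153 W/m·K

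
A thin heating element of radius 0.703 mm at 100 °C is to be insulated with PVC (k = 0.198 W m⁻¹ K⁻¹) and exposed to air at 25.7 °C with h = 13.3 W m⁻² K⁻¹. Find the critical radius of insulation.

r_cr = 1.49 cm

For a cylinder, r_cr = k_ins/h = 0.198/13.3 = 0.0149 m = 1.49 cm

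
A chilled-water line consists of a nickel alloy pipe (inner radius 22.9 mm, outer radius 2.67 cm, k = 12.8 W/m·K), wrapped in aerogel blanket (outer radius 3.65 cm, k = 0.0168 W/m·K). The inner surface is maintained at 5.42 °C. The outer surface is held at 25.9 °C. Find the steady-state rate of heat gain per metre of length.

Resistance network (inner→outer):
  R'_nickel alloy = ln(0.0267/0.0229)/(2πk) = 0.1535/(2π·12.8) = 0.001909 m·K/W
  R'_aerogel blanket = ln(0.0365/0.0267)/(2πk) = 0.3126/(2π·0.0168) = 2.962 m·K/W
ΣR = 0.001909 + 2.962 = 2.964 m·K/W
Q' = ΔT/ΣR = (5.42 °C − 25.9 °C)/2.964 = -6.91 W/m
(Negative Q' ⇒ heat flows inward; heat gain = 6.91 W/m.)

Q' = 6.91 W/m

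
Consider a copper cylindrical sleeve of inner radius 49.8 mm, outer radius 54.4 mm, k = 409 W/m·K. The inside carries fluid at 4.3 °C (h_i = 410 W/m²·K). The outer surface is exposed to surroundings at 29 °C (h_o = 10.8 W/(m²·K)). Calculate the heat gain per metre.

Resistance network (inner→outer):
  R'_conv,in = 1/(2πr h) = 1/(2π·0.0498·410) = 0.007795 m·K/W
  R'_copper = ln(0.0544/0.0498)/(2πk) = 0.08835/(2π·409) = 3.438×10^-5 m·K/W
  R'_conv,out = 1/(2πr h) = 1/(2π·0.0544·10.8) = 0.2709 m·K/W
ΣR = 0.007795 + 3.438×10^-5 + 0.2709 = 0.2787 m·K/W
Q' = ΔT/ΣR = (4.3 °C − 29 °C)/0.2787 = -88.6 W/m
(Negative Q' ⇒ heat flows inward; heat gain = 88.6 W/m.)

Q' = 88.6 W/m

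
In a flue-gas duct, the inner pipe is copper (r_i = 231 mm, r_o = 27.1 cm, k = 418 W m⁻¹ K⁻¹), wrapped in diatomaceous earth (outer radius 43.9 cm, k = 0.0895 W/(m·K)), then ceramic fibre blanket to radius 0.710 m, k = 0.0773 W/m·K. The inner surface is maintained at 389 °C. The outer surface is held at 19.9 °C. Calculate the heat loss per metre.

Resistance network (inner→outer):
  R'_copper = ln(0.271/0.231)/(2πk) = 0.1597/(2π·418) = 6.081×10^-5 m·K/W
  R'_diatomaceous earth = ln(0.439/0.271)/(2πk) = 0.4824/(2π·0.0895) = 0.8578 m·K/W
  R'_ceramic fibre blanket = ln(0.710/0.439)/(2πk) = 0.4808/(2π·0.0773) = 0.9899 m·K/W
ΣR = 6.081×10^-5 + 0.8578 + 0.9899 = 1.848 m·K/W
Q' = ΔT/ΣR = (389 °C − 19.9 °C)/1.848 = 200 W/m

Q' = 200 W/m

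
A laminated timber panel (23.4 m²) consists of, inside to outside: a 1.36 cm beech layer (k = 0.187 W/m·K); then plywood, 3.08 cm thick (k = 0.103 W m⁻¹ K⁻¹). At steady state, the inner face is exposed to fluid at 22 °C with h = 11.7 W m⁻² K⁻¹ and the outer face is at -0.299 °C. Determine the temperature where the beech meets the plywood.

T = 14.3 °C

Treat each layer as a resistance in series:
  R_conv,in = 1/(hA) = 1/(11.7·23.4) = 0.003653 K/W
  R_beech = L/(kA) = 0.0136/(0.187·23.4) = 0.003108 K/W
  R_plywood = L/(kA) = 0.0308/(0.103·23.4) = 0.01278 K/W
ΣR = 0.003653 + 0.003108 + 0.01278 = 0.01954 K/W
Q = ΔT/ΣR = (22 °C − -0.299 °C)/0.01954 = 1141 W
From the inner boundary to the beech/plywood interface, ΣR_partial = 0.006761 K/W.
T_interface = T_in − Q·ΣR_partial = 22 °C − (1141)(0.006761) = 14.3 °C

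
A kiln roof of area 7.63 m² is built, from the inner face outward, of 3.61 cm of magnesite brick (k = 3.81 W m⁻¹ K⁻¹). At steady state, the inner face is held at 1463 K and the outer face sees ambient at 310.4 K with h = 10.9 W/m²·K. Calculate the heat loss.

Q = 86.9 kW

Series thermal resistances, inner to outer:
  R_magnesite brick = L/(kA) = 0.0361/(3.81·7.63) = 0.001242 K/W
  R_conv,out = 1/(hA) = 1/(10.9·7.63) = 0.01202 K/W
ΣR = 0.001242 + 0.01202 = 0.01326 K/W
Q = ΔT/ΣR = (1463 K − 310.4 K)/0.01326 = 86900 W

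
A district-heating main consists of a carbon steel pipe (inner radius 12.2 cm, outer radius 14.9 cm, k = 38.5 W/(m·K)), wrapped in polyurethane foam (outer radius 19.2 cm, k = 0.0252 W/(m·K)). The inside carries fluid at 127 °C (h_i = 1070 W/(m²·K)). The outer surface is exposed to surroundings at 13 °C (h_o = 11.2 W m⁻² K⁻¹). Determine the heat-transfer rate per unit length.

Q' = 68.0 W/m

Series thermal resistances, inner to outer:
  R'_conv,in = 1/(2πr h) = 1/(2π·0.122·1070) = 0.001219 m·K/W
  R'_carbon steel = ln(0.149/0.122)/(2πk) = 0.1999/(2π·38.5) = 8.265×10^-4 m·K/W
  R'_polyurethane foam = ln(0.192/0.149)/(2πk) = 0.2535/(2π·0.0252) = 1.601 m·K/W
  R'_conv,out = 1/(2πr h) = 1/(2π·0.192·11.2) = 0.07401 m·K/W
ΣR = 0.001219 + 8.265×10^-4 + 1.601 + 0.07401 = 1.677 m·K/W
Q' = ΔT/ΣR = (127 °C − 13 °C)/1.677 = 68.0 W/m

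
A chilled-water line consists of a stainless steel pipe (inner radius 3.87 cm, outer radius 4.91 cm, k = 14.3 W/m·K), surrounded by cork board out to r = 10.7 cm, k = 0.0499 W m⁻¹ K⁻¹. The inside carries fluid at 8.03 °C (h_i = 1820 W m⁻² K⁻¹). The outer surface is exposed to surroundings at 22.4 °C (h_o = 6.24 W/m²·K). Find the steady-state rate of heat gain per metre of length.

Series thermal resistances, inner to outer:
  R'_conv,in = 1/(2πr h) = 1/(2π·0.0387·1820) = 0.002260 m·K/W
  R'_stainless steel = ln(0.0491/0.0387)/(2πk) = 0.2380/(2π·14.3) = 0.002649 m·K/W
  R'_cork board = ln(0.107/0.0491)/(2πk) = 0.7790/(2π·0.0499) = 2.485 m·K/W
  R'_conv,out = 1/(2πr h) = 1/(2π·0.107·6.24) = 0.2384 m·K/W
ΣR = 0.002260 + 0.002649 + 2.485 + 0.2384 = 2.728 m·K/W
Q' = ΔT/ΣR = (8.03 °C − 22.4 °C)/2.728 = -5.27 W/m
(Negative Q' ⇒ heat flows inward; heat gain = 5.27 W/m.)

Q' = 5.27 W/m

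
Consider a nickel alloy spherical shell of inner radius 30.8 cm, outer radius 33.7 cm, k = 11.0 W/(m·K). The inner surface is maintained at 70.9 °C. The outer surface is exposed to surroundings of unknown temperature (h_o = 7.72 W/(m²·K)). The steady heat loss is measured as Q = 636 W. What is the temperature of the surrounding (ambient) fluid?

T_out = 11.9 °C

Sum the resistances:
  R_nickel alloy = (1/0.308 − 1/0.337)/(4πk) = 0.2794/(4π·11.0) = 0.002021 K/W
  R_conv,out = 1/(4πr²h) = 1/(4π·0.337²·7.72) = 0.09076 K/W
ΣR = 0.09279 K/W
ΔT = Q·ΣR = 636 × 0.09279 = 59.01 K
Heat flows outward, so T_out = T_in − ΔT = 70.9 − 59.01 = 11.9 °C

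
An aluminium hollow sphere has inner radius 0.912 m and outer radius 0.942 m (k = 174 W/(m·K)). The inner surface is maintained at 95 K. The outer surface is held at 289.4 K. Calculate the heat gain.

Q = 1.22×10^7 W

Q = 4πk·ΔT/(1/r₁ − 1/r₂) = 4π × 174 × 194.4 / (1/0.912 − 1/0.942) = 1.22×10^7 W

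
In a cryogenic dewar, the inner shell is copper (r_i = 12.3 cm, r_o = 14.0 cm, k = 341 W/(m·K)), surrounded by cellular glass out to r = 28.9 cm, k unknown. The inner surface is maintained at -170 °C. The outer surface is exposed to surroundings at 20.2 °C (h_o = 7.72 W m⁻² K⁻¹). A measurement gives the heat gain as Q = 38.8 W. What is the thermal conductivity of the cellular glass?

k = 0.0613 W/m·K

ΣR = ΔT/Q = |-170 − 20.2|/38.8 = 4.902 K/W
Known resistances:
  R_copper = (1/0.123 − 1/0.140)/(4πk) = 0.9872/(4π·341) = 2.304×10^-4 K/W
  R_conv,out = 1/(4πr²h) = 1/(4π·0.289²·7.72) = 0.1234 K/W
R_cellular glass = ΣR − ΣR_known = 4.902 − 0.1236 = 4.778 K/W
(1/r₁−1/r₂)/(4πk) = 4.778 ⇒ k = 3.683/(4π·4.778) = 0.0613 W/m·K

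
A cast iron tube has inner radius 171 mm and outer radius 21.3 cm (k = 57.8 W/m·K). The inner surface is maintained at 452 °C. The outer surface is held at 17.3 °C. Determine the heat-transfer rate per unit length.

Q' = 719 kW/m

Q' = 2πk·ΔT/ln(r₂/r₁) = 2π × 57.8 × 434.7 / ln(0.213/0.171) = 7.19×10^5 W/m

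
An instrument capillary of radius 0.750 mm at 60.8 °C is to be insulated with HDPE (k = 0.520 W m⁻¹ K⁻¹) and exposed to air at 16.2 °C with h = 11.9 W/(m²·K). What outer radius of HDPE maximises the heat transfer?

For a cylinder, r_cr = k_ins/h = 0.520/11.9 = 0.0437 m = 4.37 cm

r_cr = 4.37 cm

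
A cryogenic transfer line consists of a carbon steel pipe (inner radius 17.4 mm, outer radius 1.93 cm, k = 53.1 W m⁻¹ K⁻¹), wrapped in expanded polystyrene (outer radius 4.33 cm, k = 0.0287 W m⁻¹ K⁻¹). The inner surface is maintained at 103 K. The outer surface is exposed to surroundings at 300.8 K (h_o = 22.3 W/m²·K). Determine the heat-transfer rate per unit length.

Q' = 42.6 W/m

Series thermal resistances, inner to outer:
  R'_carbon steel = ln(0.0193/0.0174)/(2πk) = 0.1036/(2π·53.1) = 3.106×10^-4 m·K/W
  R'_expanded polystyrene = ln(0.0433/0.0193)/(2πk) = 0.8080/(2π·0.0287) = 4.481 m·K/W
  R'_conv,out = 1/(2πr h) = 1/(2π·0.0433·22.3) = 0.1648 m·K/W
ΣR = 3.106×10^-4 + 4.481 + 0.1648 = 4.646 m·K/W
Q' = ΔT/ΣR = (103 K − 300.8 K)/4.646 = -42.6 W/m
(Negative Q' ⇒ heat flows inward; heat gain = 42.6 W/m.)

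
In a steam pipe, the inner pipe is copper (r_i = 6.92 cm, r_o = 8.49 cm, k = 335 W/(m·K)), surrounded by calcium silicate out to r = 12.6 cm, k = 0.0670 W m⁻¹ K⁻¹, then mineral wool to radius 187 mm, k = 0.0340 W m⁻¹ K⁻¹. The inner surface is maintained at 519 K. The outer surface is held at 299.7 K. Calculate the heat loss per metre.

Resistance network (inner→outer):
  R'_copper = ln(0.0849/0.0692)/(2πk) = 0.2045/(2π·335) = 9.714×10^-5 m·K/W
  R'_calcium silicate = ln(0.126/0.0849)/(2πk) = 0.3948/(2π·0.0670) = 0.9378 m·K/W
  R'_mineral wool = ln(0.187/0.126)/(2πk) = 0.3948/(2π·0.0340) = 1.848 m·K/W
ΣR = 9.714×10^-5 + 0.9378 + 1.848 = 2.786 m·K/W
Q' = ΔT/ΣR = (519 K − 299.7 K)/2.786 = 78.7 W/m

Q' = 78.7 W/m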